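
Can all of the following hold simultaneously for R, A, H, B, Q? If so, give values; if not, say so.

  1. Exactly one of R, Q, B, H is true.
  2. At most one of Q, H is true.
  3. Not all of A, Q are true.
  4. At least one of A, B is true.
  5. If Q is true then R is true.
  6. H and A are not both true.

R = True, A = True, H = False, B = False, Q = False

  (1) {R, Q, B, H}: 1 true — exactly one ✓
  (2) {Q, H}: 0 true — at most one ✓
  (3) {A, Q}: 1/2 true — not all ✓
  (4) {A, B}: 1 true — at least one ✓
  (5) Q=F ⇒ R: vacuous ✓
  (6) H=F, A=T — not both ✓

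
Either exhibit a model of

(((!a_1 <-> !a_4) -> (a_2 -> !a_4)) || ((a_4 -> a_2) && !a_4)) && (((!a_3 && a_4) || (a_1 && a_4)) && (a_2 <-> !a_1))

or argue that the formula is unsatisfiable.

a_1=T, a_2=F, a_3=T, a_4=T

  ((!a_1 <-> !a_4) -> (a_2 -> !a_4)) || ((a_4 -> a_2) && !a_4) = True
    (!a_1 <-> !a_4) -> (a_2 -> !a_4) = True
      !a_1 <-> !a_4 = True
        !a_1 = False
        !a_4 = False
      a_2 -> !a_4 = True
        !a_4 = False
    (a_4 -> a_2) && !a_4 = False
      a_4 -> a_2 = False
      !a_4 = False
  ((!a_3 && a_4) || (a_1 && a_4)) && (a_2 <-> !a_1) = True
    (!a_3 && a_4) || (a_1 && a_4) = True
      !a_3 && a_4 = False
        !a_3 = False
      a_1 && a_4 = True
    a_2 <-> !a_1 = True
      !a_1 = False
Both conjuncts True, so the formula holds.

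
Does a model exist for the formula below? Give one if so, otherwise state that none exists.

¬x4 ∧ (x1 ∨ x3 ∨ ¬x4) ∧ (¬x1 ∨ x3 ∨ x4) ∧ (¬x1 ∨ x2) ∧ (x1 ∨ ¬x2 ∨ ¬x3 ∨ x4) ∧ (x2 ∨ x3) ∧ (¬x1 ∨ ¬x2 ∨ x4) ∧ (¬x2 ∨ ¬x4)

Unit clause (¬x4) forces x4 = False.
Try x1 = True:
  (¬x1 ∨ x3 ∨ x4) forces x3 = True.
  (¬x1 ∨ x2) forces x2 = True.
  clause (¬x1 ∨ ¬x2 ∨ x4) is falsified — backtrack.
So x1 = False.
Set x2 = True.
  then (x1 ∨ ¬x2 ∨ ¬x3 ∨ x4) forces x3 = False.
Check each clause:
  (¬x4): ¬x4 holds.
  (x1 ∨ x3 ∨ ¬x4): ¬x4 holds.
  (¬x1 ∨ x3 ∨ x4): ¬x1 holds.
  (¬x1 ∨ x2): ¬x1 holds.
  (x1 ∨ ¬x2 ∨ ¬x3 ∨ x4): ¬x3 holds.
  (x2 ∨ x3): x2 holds.
  (¬x1 ∨ ¬x2 ∨ x4): ¬x1 holds.
  (¬x2 ∨ ¬x4): ¬x4 holds.
All clauses satisfied.

x1=F, x2=T, x3=F, x4=F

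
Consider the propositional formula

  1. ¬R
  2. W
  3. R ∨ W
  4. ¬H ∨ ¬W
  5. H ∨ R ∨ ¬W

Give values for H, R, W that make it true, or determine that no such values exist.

Case R = True:
  Clause (¬R) is falsified — contradiction.
Case R = False:
  (W) forces W = True.
  (¬H ∨ ¬W) forces H = False.
  Clause (H ∨ R ∨ ¬W) is falsified — contradiction.
Both cases fail, so the formula is unsatisfiable.

UNSATISFIABLE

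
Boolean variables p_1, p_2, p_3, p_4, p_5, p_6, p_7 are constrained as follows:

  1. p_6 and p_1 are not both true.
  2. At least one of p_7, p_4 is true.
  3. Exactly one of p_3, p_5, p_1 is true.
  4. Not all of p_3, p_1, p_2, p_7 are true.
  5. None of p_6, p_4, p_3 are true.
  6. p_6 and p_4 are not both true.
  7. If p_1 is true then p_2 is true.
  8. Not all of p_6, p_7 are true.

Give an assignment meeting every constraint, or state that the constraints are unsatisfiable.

p_1=T, p_2=T, p_3=F, p_4=F, p_5=F, p_6=F, p_7=T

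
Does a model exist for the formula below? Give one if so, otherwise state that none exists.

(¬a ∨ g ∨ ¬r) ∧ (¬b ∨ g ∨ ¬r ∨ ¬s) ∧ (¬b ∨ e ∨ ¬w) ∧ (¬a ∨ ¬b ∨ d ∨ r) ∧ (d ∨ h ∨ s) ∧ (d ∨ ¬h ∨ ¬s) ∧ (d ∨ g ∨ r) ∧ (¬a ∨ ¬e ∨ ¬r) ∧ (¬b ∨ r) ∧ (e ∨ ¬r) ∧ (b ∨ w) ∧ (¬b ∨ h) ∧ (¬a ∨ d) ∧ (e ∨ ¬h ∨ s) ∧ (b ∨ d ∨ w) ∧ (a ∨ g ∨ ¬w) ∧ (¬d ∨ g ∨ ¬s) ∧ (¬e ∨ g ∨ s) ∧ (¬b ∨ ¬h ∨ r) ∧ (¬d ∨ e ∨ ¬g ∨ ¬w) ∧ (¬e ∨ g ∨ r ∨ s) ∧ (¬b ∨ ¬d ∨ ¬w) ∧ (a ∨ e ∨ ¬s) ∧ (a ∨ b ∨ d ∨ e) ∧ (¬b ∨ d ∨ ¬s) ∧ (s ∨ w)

h = True; e = True; w = True; a = False; r = False; d = False; s = False; g = True; b = False

Set h = True.
Set e = True.
Set w = True.
Set a = False.
  then (a ∨ g ∨ ¬w) forces g = True.
Set r = False.
  then (¬b ∨ r) forces b = False.
Set d = False.
  then (d ∨ ¬h ∨ ¬s) forces s = False.
All clauses satisfied.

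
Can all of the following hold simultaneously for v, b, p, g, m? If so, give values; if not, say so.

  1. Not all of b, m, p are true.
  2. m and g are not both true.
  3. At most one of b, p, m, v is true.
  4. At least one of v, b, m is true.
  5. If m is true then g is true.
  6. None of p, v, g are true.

v = False, b = True, p = False, g = False, m = False

  (1) {b, m, p}: 1/3 true — not all ✓
  (2) m=F, g=F — not both ✓
  (3) {b, p, m, v}: 1 true — at most one ✓
  (4) {v, b, m}: 1 true — at least one ✓
  (5) m=F ⇒ g: vacuous ✓
  (6) {p, v, g}: 0 true — none ✓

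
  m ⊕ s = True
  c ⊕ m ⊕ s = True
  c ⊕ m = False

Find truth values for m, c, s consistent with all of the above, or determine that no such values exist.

m = False, c = False, s = True

m ⊕ s = F ⊕ T = True ✓
c ⊕ m ⊕ s = F ⊕ F ⊕ T = True ✓
c ⊕ m = F ⊕ F = False ✓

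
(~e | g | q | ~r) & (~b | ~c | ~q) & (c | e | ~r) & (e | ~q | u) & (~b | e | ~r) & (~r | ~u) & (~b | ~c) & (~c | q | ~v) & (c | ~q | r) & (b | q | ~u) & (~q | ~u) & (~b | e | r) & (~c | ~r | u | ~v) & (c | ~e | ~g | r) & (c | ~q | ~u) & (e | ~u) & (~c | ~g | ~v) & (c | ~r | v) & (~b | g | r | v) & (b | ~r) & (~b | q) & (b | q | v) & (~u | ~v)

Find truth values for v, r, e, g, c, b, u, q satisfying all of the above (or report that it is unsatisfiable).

v: True; r: False; e: False; g: True; c: False; b: False; u: False; q: False

Set v = True.
  then (~u | ~v) forces u = False.
Set r = False.
Set e = False.
  then (e | ~q | u) forces q = False.
  then (~c | q | ~v) forces c = False.
  then (~b | e | r) forces b = False.
Set g = True.
All clauses satisfied.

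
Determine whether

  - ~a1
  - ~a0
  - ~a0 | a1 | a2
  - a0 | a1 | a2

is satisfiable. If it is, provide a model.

a0 = False, a1 = False, a2 = True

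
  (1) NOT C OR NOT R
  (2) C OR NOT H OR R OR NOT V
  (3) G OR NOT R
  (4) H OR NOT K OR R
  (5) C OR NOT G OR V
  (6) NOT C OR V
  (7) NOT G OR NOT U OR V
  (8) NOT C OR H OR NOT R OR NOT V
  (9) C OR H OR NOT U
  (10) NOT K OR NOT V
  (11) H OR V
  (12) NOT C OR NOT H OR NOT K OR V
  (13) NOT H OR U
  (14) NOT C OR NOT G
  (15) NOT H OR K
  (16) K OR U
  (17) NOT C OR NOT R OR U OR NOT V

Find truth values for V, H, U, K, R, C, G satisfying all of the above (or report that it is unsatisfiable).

Set V = False.
  then (NOT C OR V) forces C = False.
  then (H OR V) forces H = True.
  then (NOT H OR U) forces U = True.
  then (NOT H OR K) forces K = True.
  then (C OR NOT G OR V) forces G = False.
  then (G OR NOT R) forces R = False.
All clauses satisfied.

V = False; H = True; U = True; K = True; R = False; C = False; G = False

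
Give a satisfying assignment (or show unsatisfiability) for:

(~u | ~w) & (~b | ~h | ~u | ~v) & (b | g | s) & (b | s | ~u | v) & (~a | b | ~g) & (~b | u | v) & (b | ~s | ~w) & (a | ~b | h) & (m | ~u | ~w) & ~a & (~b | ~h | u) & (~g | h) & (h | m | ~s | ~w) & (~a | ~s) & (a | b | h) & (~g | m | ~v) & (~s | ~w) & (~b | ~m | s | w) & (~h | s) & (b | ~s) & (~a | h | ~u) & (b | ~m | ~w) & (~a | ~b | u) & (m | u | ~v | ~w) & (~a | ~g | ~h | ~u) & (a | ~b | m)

g = False, w = False, h = True, u = True, a = False, s = True, b = True, m = True, v = False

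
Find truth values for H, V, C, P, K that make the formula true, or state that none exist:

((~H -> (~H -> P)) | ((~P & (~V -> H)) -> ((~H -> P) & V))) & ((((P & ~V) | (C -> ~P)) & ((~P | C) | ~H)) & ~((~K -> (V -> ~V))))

H: False; V: True; C: False; P: True; K: False

  (~H -> (~H -> P)) | ((~P & (~V -> H)) -> ((~H -> P) & V)) = True
    ~H -> (~H -> P) = True
      ~H = True
      ~H -> P = True
        ~H = True
    (~P & (~V -> H)) -> ((~H -> P) & V) = True
      ~P & (~V -> H) = False
        ~P = False
        ~V -> H = True
          ~V = False
      (~H -> P) & V = True
        ~H -> P = True
          ~H = True
  (((P & ~V) | (C -> ~P)) & ((~P | C) | ~H)) & ~((~K -> (V -> ~V))) = True
    ((P & ~V) | (C -> ~P)) & ((~P | C) | ~H) = True
      (P & ~V) | (C -> ~P) = True
        P & ~V = False
          ~V = False
        C -> ~P = True
          ~P = False
      (~P | C) | ~H = True
        ~P | C = False
          ~P = False
        ~H = True
    ~((~K -> (V -> ~V))) = True
      ~K -> (V -> ~V) = False
        ~K = True
        V -> ~V = False
          ~V = False
Both conjuncts True, so the formula holds.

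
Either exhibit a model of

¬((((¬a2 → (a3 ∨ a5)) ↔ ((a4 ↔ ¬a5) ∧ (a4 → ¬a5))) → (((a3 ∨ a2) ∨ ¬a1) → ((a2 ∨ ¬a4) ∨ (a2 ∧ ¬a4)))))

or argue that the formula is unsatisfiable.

a1: False; a2: False; a3: True; a4: True; a5: False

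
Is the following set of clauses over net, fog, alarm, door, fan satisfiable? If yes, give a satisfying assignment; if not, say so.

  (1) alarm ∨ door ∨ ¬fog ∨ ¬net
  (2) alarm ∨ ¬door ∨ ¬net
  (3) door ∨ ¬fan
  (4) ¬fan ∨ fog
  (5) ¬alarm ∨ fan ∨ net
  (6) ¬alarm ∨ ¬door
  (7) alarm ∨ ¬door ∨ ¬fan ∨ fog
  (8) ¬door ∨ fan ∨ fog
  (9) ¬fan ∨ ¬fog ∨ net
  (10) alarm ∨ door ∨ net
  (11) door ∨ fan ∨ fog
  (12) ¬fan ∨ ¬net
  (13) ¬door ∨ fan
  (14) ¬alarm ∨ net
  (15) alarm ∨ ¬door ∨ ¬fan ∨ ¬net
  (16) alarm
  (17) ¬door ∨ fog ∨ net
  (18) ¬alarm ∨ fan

Case alarm = True:
  (¬alarm ∨ ¬door) forces door = False.
  (door ∨ ¬fan) forces fan = False.
  Clause (¬alarm ∨ fan) is falsified — contradiction.
Case alarm = False:
  Clause (alarm) is falsified — contradiction.
Both cases fail, so the formula is unsatisfiable.

No satisfying assignment exists.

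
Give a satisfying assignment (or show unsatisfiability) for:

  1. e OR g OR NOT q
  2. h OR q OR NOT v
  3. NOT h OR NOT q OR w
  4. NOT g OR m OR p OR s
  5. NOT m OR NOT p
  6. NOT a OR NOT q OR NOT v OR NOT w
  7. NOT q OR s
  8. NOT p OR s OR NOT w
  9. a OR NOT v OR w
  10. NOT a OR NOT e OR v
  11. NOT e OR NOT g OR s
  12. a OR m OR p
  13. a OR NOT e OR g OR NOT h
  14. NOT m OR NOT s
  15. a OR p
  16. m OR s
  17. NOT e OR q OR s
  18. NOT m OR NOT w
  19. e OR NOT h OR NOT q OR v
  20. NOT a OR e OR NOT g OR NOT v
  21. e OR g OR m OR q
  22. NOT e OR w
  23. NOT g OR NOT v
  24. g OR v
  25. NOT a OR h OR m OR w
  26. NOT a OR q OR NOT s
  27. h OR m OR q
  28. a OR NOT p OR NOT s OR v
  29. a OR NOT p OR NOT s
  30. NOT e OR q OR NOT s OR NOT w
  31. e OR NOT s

Set p = False.
  then (a OR p) forces a = True.
Set s = False.
  then (NOT q OR s) forces q = False.
  then (m OR s) forces m = True.
  then (NOT e OR q OR s) forces e = False.
  then (NOT m OR NOT w) forces w = False.
Set v = False.
  then (g OR v) forces g = True.
Set h = False.
All clauses satisfied.

p=F; s=F; v=F; g=T; e=F; a=T; m=T; q=F; w=F; h=F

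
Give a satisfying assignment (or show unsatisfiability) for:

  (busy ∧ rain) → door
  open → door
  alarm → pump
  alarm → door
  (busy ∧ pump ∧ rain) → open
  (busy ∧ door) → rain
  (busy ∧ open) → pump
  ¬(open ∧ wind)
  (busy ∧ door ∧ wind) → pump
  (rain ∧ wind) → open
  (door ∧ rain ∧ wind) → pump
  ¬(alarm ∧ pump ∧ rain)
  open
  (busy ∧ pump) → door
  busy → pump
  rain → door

Unit clause (open) forces open = True.
In (door ∨ ¬open) only door is left, so door = True.
In (¬open ∨ ¬wind) only ¬wind is left, so wind = False.
Set rain = True.
Set pump = False.
  then (¬busy ∨ pump) forces busy = False.
  then (¬alarm ∨ pump) forces alarm = False.
All clauses satisfied.

rain = True, pump = False, alarm = False, door = True, wind = False, open = True, busy = False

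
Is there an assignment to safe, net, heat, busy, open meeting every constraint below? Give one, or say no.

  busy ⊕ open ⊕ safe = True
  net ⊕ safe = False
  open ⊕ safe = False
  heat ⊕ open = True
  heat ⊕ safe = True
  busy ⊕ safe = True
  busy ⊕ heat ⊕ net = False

safe=F, net=F, heat=T, busy=T, open=F

busy ⊕ open ⊕ safe = T ⊕ F ⊕ F = True ✓
net ⊕ safe = F ⊕ F = False ✓
open ⊕ safe = F ⊕ F = False ✓
heat ⊕ open = T ⊕ F = True ✓
heat ⊕ safe = T ⊕ F = True ✓
busy ⊕ safe = T ⊕ F = True ✓
busy ⊕ heat ⊕ net = T ⊕ T ⊕ F = False ✓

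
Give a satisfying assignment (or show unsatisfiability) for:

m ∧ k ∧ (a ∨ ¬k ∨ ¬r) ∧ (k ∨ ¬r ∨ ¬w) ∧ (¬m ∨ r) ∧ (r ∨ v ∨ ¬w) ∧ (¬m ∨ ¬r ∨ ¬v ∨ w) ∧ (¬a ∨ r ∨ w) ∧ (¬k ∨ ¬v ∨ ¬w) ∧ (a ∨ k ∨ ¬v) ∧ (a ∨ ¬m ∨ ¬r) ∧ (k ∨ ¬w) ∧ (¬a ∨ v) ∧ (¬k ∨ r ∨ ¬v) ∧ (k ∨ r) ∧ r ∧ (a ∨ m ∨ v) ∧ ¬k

Case k = True:
  Clause (¬k) is falsified — contradiction.
Case k = False:
  Clause (k) is falsified — contradiction.
Both cases fail, so the formula is unsatisfiable.

UNSATISFIABLE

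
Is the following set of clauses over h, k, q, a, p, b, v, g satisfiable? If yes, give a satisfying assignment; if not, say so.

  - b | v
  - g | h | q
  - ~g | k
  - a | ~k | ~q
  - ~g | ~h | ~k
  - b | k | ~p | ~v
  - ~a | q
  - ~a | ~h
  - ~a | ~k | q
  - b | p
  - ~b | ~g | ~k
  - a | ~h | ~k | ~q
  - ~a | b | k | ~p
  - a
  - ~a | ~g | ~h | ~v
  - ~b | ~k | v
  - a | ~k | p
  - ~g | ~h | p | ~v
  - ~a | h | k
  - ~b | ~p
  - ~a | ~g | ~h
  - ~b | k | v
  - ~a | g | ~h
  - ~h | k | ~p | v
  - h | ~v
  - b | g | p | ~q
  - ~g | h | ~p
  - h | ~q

Case a = True:
  (~a | q) forces q = True.
  (~a | ~h) forces h = False.
  Clause (h | ~q) is falsified — contradiction.
Case a = False:
  Clause (a) is falsified — contradiction.
Both cases fail, so the formula is unsatisfiable.

No satisfying assignment exists.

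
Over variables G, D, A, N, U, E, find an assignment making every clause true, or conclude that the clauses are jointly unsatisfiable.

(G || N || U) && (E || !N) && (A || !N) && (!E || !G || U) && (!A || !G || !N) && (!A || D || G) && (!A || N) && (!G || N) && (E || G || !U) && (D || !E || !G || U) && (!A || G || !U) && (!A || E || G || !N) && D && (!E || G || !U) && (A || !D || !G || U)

G = False, D = True, A = True, N = True, U = False, E = True

Unit clause (D) forces D = True.
Try G = True:
  (!G || N) forces N = True.
  (E || !N) forces E = True.
  (A || !N) forces A = True.
  clause (!A || !G || !N) is falsified — backtrack.
So G = False.
Set A = True.
  then (!A || N) forces N = True.
  then (!A || G || !U) forces U = False.
  then (!A || E || G || !N) forces E = True.
All clauses satisfied.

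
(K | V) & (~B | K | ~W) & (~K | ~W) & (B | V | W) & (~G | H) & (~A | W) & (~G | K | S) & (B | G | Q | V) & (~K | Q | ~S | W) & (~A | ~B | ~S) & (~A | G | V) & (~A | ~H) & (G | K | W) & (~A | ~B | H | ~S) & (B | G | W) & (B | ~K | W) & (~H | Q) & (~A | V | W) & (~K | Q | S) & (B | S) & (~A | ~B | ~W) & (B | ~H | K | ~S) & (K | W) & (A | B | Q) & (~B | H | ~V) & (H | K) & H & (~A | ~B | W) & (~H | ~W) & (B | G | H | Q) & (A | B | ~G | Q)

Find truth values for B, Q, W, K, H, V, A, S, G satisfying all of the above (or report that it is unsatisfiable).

B=T; Q=T; W=F; K=T; H=T; V=F; A=F; S=F; G=F

Unit clause (H) forces H = True.
In (~H | ~W) only ~W is left, so W = False.
In (~A | W) only ~A is left, so A = False.
In (~H | Q) only Q is left, so Q = True.
In (K | W) only K is left, so K = True.
In (B | ~K | W) only B is left, so B = True.
Set V = False.
Set S = False.
Set G = False.
All clauses satisfied.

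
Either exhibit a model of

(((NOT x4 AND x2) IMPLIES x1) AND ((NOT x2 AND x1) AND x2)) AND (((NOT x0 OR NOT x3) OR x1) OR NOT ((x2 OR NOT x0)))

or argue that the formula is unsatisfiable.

Case x2 = True: the conjunct NOT x2 is False.
Case x2 = False: the conjunct x2 is False.
Both cases fail — unsatisfiable.

No satisfying assignment exists.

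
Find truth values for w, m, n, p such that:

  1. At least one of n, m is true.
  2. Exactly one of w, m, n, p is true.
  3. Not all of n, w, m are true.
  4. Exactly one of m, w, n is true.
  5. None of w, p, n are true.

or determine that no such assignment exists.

w = False; m = True; n = False; p = False

  (1) {n, m}: 1 true — at least one ✓
  (2) {w, m, n, p}: 1 true — exactly one ✓
  (3) {n, w, m}: 1/3 true — not all ✓
  (4) {m, w, n}: 1 true — exactly one ✓
  (5) {w, p, n}: 0 true — none ✓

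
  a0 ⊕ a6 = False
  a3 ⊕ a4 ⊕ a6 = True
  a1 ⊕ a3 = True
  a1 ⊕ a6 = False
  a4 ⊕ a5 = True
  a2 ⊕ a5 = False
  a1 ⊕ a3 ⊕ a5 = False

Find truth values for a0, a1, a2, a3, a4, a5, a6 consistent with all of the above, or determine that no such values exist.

a0 = True; a1 = True; a2 = True; a3 = False; a4 = False; a5 = True; a6 = True

a0 ⊕ a6 = T ⊕ T = False ✓
a3 ⊕ a4 ⊕ a6 = F ⊕ F ⊕ T = True ✓
a1 ⊕ a3 = T ⊕ F = True ✓
a1 ⊕ a6 = T ⊕ T = False ✓
a4 ⊕ a5 = F ⊕ T = True ✓
a2 ⊕ a5 = T ⊕ T = False ✓
a1 ⊕ a3 ⊕ a5 = T ⊕ F ⊕ T = False ✓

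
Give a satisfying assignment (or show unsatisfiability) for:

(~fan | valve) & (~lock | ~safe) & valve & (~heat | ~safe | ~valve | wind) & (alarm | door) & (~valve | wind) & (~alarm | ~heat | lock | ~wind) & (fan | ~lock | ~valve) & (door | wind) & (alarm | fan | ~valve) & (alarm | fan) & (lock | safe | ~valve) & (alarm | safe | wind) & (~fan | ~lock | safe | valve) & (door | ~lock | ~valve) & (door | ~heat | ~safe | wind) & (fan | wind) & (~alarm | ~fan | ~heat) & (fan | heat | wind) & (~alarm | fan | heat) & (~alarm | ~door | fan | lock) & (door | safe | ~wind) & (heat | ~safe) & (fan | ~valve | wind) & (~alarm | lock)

wind: True, door: True, valve: True, safe: False, alarm: False, fan: True, heat: False, lock: True

Unit clause (valve) forces valve = True.
In (~valve | wind) only wind is left, so wind = True.
Set door = True.
Set safe = False.
  then (lock | safe | ~valve) forces lock = True.
  then (fan | ~lock | ~valve) forces fan = True.
Set alarm = False.
Set heat = False.
All clauses satisfied.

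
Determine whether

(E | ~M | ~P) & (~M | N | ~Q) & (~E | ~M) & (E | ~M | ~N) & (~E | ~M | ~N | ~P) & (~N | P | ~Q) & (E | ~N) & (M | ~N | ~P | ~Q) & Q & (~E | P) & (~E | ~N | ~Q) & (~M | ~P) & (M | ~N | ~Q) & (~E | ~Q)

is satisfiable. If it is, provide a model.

E: False; Q: True; M: False; P: True; N: False

Unit clause (Q) forces Q = True.
In (~E | ~Q) only ~E is left, so E = False.
In (E | ~N) only ~N is left, so N = False.
In (~M | N | ~Q) only ~M is left, so M = False.
Set P = True.
All clauses satisfied.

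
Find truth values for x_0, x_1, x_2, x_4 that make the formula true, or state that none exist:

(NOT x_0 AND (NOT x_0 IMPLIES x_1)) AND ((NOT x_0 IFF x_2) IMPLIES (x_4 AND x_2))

x_0 = False, x_1 = True, x_2 = False, x_4 = False

  NOT x_0 AND (NOT x_0 IMPLIES x_1) = True
    NOT x_0 = True
    NOT x_0 IMPLIES x_1 = True
      NOT x_0 = True
  (NOT x_0 IFF x_2) IMPLIES (x_4 AND x_2) = True
    NOT x_0 IFF x_2 = False
      NOT x_0 = True
    x_4 AND x_2 = False
Both conjuncts True, so the formula holds.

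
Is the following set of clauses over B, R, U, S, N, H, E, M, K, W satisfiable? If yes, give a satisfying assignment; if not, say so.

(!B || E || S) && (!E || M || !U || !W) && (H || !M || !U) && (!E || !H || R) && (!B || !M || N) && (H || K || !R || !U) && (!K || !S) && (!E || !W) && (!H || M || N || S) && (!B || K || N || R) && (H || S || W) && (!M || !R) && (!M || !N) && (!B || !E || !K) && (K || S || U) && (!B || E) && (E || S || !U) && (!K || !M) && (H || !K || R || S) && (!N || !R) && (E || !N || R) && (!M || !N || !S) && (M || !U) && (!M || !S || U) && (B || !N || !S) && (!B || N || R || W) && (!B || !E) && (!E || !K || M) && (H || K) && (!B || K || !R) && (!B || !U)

Set B = False.
Set R = True.
  then (!M || !R) forces M = False.
  then (!N || !R) forces N = False.
  then (M || !U) forces U = False.
Set S = False.
  then (!H || M || N || S) forces H = False.
  then (H || S || W) forces W = True.
  then (K || S || U) forces K = True.
  then (!E || !K || M) forces E = False.
All clauses satisfied.

B=F, R=T, U=F, S=F, N=F, H=F, E=F, M=F, K=T, W=T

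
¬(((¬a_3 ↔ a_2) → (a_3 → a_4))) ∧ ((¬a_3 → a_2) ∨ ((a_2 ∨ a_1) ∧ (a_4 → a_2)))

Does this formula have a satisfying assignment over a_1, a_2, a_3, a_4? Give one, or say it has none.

a_1=T, a_2=F, a_3=T, a_4=F

  ¬(((¬a_3 ↔ a_2) → (a_3 → a_4))) = True
    (¬a_3 ↔ a_2) → (a_3 → a_4) = False
      ¬a_3 ↔ a_2 = True
        ¬a_3 = False
      a_3 → a_4 = False
  (¬a_3 → a_2) ∨ ((a_2 ∨ a_1) ∧ (a_4 → a_2)) = True
    ¬a_3 → a_2 = True
      ¬a_3 = False
    (a_2 ∨ a_1) ∧ (a_4 → a_2) = True
      a_2 ∨ a_1 = True
      a_4 → a_2 = True
Both conjuncts True, so the formula holds.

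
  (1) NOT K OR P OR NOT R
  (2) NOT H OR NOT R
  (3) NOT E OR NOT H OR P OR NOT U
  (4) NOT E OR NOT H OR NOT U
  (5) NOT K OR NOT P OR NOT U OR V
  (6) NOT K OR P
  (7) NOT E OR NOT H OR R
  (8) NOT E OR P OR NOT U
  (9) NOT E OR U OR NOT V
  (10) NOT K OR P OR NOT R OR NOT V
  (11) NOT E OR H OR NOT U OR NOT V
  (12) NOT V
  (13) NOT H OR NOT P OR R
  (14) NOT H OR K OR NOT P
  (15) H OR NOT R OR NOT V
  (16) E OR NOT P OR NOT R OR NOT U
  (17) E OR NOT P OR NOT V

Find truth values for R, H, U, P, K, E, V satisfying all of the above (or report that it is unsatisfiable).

R: False, H: False, U: False, P: True, K: False, E: False, V: False

Unit clause (NOT V) forces V = False.
Set R = False.
Set H = False.
Set U = False.
Set P = True.
Set K = False.
Set E = False.
All clauses satisfied.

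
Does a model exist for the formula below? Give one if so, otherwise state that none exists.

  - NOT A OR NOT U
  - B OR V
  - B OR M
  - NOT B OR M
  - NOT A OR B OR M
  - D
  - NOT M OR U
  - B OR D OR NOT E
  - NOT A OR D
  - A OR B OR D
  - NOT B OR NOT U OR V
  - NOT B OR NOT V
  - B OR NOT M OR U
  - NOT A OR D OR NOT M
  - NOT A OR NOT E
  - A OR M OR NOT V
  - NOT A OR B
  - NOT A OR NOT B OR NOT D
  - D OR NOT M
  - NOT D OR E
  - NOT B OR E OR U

Unit clause (D) forces D = True.
In (NOT D OR E) only E is left, so E = True.
In (NOT A OR NOT E) only NOT A is left, so A = False.
Try U = False:
  (NOT M OR U) forces M = False.
  (B OR M) forces B = True.
  clause (NOT B OR M) is falsified — backtrack.
So U = True.
Set M = True.
Try V = False:
  (B OR V) forces B = True.
  clause (NOT B OR NOT U OR V) is falsified — backtrack.
So V = True.
  then (NOT B OR NOT V) forces B = False.
All clauses satisfied.

U: True, M: True, V: True, A: False, E: True, D: True, B: False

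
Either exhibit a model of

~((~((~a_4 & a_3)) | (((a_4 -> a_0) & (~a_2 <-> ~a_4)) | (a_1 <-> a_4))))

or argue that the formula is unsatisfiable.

a_0: False; a_1: True; a_2: True; a_3: True; a_4: False

  ~((~((~a_4 & a_3)) | (((a_4 -> a_0) & (~a_2 <-> ~a_4)) | (a_1 <-> a_4)))) = True
    ~((~a_4 & a_3)) | (((a_4 -> a_0) & (~a_2 <-> ~a_4)) | (a_1 <-> a_4)) = False
      ~((~a_4 & a_3)) = False
        ~a_4 & a_3 = True
          ~a_4 = True
      ((a_4 -> a_0) & (~a_2 <-> ~a_4)) | (a_1 <-> a_4) = False
        (a_4 -> a_0) & (~a_2 <-> ~a_4) = False
          a_4 -> a_0 = True
          ~a_2 <-> ~a_4 = False
            ~a_2 = False
            ~a_4 = True
        a_1 <-> a_4 = False
The formula evaluates to True.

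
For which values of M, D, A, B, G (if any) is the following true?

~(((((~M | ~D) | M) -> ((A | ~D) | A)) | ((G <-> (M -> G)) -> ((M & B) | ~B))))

M: False, D: True, A: False, B: True, G: True

  ~(((((~M | ~D) | M) -> ((A | ~D) | A)) | ((G <-> (M -> G)) -> ((M & B) | ~B)))) = True
    (((~M | ~D) | M) -> ((A | ~D) | A)) | ((G <-> (M -> G)) -> ((M & B) | ~B)) = False
      ((~M | ~D) | M) -> ((A | ~D) | A) = False
        (~M | ~D) | M = True
          ~M | ~D = True
            ~M = True
            ~D = False
        (A | ~D) | A = False
          A | ~D = False
            ~D = False
      (G <-> (M -> G)) -> ((M & B) | ~B) = False
        G <-> (M -> G) = True
          M -> G = True
        (M & B) | ~B = False
          M & B = False
          ~B = False
The formula evaluates to True.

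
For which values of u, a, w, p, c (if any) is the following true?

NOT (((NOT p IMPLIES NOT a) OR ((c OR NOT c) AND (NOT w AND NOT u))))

u = True, a = True, w = True, p = False, c = True

  NOT (((NOT p IMPLIES NOT a) OR ((c OR NOT c) AND (NOT w AND NOT u)))) = True
    (NOT p IMPLIES NOT a) OR ((c OR NOT c) AND (NOT w AND NOT u)) = False
      NOT p IMPLIES NOT a = False
        NOT p = True
        NOT a = False
      (c OR NOT c) AND (NOT w AND NOT u) = False
        c OR NOT c = True
          NOT c = False
        NOT w AND NOT u = False
          NOT w = False
          NOT u = False
The formula evaluates to True.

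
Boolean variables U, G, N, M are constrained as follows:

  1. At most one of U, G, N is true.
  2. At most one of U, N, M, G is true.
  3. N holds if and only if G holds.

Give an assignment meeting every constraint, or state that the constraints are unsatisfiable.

U=F; G=F; N=F; M=T

  (1) {U, G, N}: 0 true — at most one ✓
  (2) {U, N, M, G}: 1 true — at most one ✓
  (3) N=F, G=F — same ✓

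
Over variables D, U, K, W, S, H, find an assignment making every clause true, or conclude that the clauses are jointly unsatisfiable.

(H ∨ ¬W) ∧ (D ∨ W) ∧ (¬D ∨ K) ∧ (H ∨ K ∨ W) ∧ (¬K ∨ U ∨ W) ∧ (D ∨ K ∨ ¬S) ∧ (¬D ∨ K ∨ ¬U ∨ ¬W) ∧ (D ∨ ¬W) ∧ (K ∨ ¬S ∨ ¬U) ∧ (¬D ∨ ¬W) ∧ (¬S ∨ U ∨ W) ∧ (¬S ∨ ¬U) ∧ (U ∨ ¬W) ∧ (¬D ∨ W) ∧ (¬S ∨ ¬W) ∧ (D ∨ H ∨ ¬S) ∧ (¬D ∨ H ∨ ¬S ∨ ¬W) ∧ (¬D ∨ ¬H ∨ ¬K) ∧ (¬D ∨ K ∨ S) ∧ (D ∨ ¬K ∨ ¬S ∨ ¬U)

Case D = True:
  (¬D ∨ K) forces K = True.
  (¬D ∨ ¬W) forces W = False.
  Clause (¬D ∨ W) is falsified — contradiction.
Case D = False:
  (D ∨ W) forces W = True.
  Clause (D ∨ ¬W) is falsified — contradiction.
Both cases fail, so the formula is unsatisfiable.

Unsatisfiable — no assignment works.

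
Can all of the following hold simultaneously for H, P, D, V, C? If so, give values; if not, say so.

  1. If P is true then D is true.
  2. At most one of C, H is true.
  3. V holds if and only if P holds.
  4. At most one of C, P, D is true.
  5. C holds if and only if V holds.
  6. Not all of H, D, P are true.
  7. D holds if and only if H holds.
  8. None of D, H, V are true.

H: False, P: False, D: False, V: False, C: False

  (1) P=F ⇒ D: vacuous ✓
  (2) {C, H}: 0 true — at most one ✓
  (3) V=F, P=F — same ✓
  (4) {C, P, D}: 0 true — at most one ✓
  (5) C=F, V=F — same ✓
  (6) {H, D, P}: 0/3 true — not all ✓
  (7) D=F, H=F — same ✓
  (8) {D, H, V}: 0 true — none ✓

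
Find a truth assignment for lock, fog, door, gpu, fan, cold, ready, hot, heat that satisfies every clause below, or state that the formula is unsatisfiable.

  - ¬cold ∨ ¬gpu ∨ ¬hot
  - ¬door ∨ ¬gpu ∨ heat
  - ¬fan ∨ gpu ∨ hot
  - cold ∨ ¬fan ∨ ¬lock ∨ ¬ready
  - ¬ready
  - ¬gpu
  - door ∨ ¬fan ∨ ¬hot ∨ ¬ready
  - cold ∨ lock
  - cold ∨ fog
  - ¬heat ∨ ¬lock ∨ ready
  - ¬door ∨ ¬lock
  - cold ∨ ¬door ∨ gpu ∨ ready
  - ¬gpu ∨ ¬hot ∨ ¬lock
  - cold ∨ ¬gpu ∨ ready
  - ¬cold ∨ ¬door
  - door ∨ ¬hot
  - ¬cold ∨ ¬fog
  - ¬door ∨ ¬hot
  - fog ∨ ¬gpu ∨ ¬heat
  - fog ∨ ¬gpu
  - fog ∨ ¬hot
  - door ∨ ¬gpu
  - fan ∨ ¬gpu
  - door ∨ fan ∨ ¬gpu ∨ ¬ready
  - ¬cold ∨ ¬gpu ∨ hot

lock: True, fog: False, door: False, gpu: False, fan: False, cold: True, ready: False, hot: False, heat: False

Unit clause (¬ready) forces ready = False.
Unit clause (¬gpu) forces gpu = False.
Set lock = True.
  then (¬heat ∨ ¬lock ∨ ready) forces heat = False.
  then (¬door ∨ ¬lock) forces door = False.
  then (door ∨ ¬hot) forces hot = False.
  then (¬fan ∨ gpu ∨ hot) forces fan = False.
Set fog = False.
  then (cold ∨ fog) forces cold = True.
All clauses satisfied.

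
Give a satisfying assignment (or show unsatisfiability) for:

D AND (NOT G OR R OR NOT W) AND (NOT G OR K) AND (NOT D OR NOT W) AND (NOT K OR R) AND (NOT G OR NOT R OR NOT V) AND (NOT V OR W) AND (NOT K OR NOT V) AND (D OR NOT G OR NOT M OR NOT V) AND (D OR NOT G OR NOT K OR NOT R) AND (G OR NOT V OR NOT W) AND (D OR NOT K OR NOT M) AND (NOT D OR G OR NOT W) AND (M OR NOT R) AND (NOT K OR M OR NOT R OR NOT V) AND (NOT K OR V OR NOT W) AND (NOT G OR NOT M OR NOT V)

Unit clause (D) forces D = True.
In (NOT D OR NOT W) only NOT W is left, so W = False.
In (NOT V OR W) only NOT V is left, so V = False.
Set R = True.
  then (M OR NOT R) forces M = True.
Set G = True.
  then (NOT G OR K) forces K = True.
All clauses satisfied.

D = True, W = False, R = True, M = True, G = True, K = True, V = False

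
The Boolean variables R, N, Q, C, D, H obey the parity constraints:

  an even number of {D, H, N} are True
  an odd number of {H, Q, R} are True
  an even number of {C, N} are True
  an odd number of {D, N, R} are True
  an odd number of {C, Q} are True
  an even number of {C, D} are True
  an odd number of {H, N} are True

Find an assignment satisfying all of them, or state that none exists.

R = True; N = True; Q = False; C = True; D = True; H = False

{D, H, N}: 2 true → even ✓
{H, Q, R}: 1 true → odd ✓
{C, N}: 2 true → even ✓
{D, N, R}: 3 true → odd ✓
{C, Q}: 1 true → odd ✓
{C, D}: 2 true → even ✓
{H, N}: 1 true → odd ✓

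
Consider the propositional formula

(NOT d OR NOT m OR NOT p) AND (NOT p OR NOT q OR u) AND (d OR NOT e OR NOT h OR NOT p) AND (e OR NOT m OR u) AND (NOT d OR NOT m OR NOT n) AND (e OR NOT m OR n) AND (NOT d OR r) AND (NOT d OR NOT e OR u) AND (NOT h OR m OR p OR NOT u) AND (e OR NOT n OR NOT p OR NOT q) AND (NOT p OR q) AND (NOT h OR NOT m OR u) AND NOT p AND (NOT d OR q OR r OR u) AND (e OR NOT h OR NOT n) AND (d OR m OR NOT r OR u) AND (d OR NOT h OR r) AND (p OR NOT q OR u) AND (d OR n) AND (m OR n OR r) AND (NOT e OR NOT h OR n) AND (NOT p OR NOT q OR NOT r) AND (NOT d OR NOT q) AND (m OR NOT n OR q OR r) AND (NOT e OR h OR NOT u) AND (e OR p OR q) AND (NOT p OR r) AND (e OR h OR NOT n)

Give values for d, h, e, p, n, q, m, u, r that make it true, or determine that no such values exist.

d=F, h=F, e=T, p=F, n=T, q=F, m=T, u=F, r=T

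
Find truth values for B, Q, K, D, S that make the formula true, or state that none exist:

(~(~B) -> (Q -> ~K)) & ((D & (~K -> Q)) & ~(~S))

B: False, Q: False, K: True, D: True, S: True

  ~(~B) -> (Q -> ~K) = True
    ~(~B) = False
      ~B = True
    Q -> ~K = True
      ~K = False
  (D & (~K -> Q)) & ~(~S) = True
    D & (~K -> Q) = True
      ~K -> Q = True
        ~K = False
    ~(~S) = True
      ~S = False
Both conjuncts True, so the formula holds.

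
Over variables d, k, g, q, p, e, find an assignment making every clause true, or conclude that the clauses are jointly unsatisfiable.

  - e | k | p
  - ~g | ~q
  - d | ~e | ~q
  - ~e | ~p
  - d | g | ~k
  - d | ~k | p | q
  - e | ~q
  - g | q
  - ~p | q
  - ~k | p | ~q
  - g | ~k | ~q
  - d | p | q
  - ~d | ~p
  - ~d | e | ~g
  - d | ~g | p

Set d = True.
  then (~d | ~p) forces p = False.
Set k = False.
  then (e | k | p) forces e = True.
Set g = True.
  then (~g | ~q) forces q = False.
All clauses satisfied.

d = True, k = False, g = True, q = False, p = False, e = True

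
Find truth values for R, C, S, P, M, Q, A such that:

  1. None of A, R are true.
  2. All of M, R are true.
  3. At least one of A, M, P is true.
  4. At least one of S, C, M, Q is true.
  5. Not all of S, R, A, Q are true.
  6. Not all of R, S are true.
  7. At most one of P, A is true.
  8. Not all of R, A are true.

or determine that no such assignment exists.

Unsatisfiable

Case R = True:
  Constraint (1) is violated (R=T) — contradiction.
Case R = False:
  Constraint (2) is violated (R=F) — contradiction.
Both cases fail — unsatisfiable.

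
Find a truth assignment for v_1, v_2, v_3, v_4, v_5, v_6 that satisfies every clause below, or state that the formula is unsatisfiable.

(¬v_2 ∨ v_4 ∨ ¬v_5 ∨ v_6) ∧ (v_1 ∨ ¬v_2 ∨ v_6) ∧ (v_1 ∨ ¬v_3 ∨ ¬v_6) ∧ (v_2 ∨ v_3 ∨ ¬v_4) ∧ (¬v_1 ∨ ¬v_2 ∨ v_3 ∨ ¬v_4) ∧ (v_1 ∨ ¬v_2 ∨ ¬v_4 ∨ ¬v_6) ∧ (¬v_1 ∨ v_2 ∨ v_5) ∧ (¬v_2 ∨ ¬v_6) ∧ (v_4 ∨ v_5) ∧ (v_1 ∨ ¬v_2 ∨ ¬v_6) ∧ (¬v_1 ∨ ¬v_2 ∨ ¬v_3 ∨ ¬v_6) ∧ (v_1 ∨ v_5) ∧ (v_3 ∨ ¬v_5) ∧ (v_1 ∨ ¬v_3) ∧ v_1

v_1=T; v_2=F; v_3=T; v_4=T; v_5=T; v_6=F

Unit clause (v_1) forces v_1 = True.
Set v_2 = False.
  then (¬v_1 ∨ v_2 ∨ v_5) forces v_5 = True.
  then (v_3 ∨ ¬v_5) forces v_3 = True.
Set v_4 = True.
Set v_6 = False.
All clauses satisfied.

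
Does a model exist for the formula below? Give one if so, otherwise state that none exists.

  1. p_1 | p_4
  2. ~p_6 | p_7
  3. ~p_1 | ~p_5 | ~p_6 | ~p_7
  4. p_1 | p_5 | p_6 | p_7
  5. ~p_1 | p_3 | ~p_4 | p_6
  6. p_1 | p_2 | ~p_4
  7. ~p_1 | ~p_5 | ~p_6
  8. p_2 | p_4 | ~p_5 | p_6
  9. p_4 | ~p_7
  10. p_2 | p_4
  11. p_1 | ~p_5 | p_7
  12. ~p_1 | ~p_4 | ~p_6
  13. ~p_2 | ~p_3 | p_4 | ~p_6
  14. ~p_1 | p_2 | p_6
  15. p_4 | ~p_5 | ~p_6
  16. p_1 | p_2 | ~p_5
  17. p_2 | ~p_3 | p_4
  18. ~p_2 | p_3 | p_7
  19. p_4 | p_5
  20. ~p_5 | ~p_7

Set p_1 = False.
  then (p_1 | p_4) forces p_4 = True.
  then (p_1 | p_2 | ~p_4) forces p_2 = True.
Set p_3 = True.
Try p_5 = True:
  (p_1 | ~p_5 | p_7) forces p_7 = True.
  clause (~p_5 | ~p_7) is falsified — backtrack.
So p_5 = False.
Set p_6 = True.
  then (~p_6 | p_7) forces p_7 = True.
All clauses satisfied.

p_1=F, p_2=T, p_3=T, p_4=T, p_5=F, p_6=T, p_7=T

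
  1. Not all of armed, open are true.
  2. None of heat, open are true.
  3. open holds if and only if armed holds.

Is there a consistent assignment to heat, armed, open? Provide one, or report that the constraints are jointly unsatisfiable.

heat=F; armed=F; open=F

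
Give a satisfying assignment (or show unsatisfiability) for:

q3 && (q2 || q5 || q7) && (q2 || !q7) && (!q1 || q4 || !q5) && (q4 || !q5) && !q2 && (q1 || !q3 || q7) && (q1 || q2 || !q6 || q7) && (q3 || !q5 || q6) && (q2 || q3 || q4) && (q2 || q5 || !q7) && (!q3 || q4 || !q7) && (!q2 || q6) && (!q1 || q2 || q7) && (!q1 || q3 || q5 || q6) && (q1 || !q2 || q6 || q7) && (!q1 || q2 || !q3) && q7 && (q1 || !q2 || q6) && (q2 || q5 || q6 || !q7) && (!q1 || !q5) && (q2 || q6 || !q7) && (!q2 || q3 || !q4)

Case q2 = True:
  Clause (!q2) is falsified — contradiction.
Case q2 = False:
  (q3) forces q3 = True.
  (q2 || !q7) forces q7 = False.
  Clause (q7) is falsified — contradiction.
Both cases fail, so the formula is unsatisfiable.

The formula is unsatisfiable.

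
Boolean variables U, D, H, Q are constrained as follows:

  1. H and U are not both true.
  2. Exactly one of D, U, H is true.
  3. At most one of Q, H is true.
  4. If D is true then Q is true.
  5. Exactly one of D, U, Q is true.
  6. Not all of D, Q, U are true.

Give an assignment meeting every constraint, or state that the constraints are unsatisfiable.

U: True, D: False, H: False, Q: False

  (1) H=F, U=T — not both ✓
  (2) {D, U, H}: 1 true — exactly one ✓
  (3) {Q, H}: 0 true — at most one ✓
  (4) D=F ⇒ Q: vacuous ✓
  (5) {D, U, Q}: 1 true — exactly one ✓
  (6) {D, Q, U}: 1/3 true — not all ✓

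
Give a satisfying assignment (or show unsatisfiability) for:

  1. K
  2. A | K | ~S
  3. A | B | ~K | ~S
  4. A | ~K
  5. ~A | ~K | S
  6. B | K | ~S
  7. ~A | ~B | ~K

Unit clause (K) forces K = True.
In (A | ~K) only A is left, so A = True.
In (~A | ~K | S) only S is left, so S = True.
In (~A | ~B | ~K) only ~B is left, so B = False.
All clauses satisfied.

A = True, B = False, K = True, S = True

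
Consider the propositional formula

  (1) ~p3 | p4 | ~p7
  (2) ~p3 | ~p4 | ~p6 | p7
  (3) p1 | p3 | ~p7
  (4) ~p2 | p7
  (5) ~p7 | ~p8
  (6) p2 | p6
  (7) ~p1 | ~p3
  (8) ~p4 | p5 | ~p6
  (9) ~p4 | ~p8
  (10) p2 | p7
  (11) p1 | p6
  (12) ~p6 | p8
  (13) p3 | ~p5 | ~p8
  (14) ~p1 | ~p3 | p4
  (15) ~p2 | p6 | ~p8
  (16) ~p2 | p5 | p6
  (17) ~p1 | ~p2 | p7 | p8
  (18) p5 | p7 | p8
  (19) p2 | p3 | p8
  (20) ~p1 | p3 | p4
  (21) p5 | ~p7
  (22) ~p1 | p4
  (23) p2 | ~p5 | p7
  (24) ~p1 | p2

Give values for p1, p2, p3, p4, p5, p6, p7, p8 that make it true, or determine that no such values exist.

Try p1 = False:
  (p1 | p6) forces p6 = True.
  (~p6 | p8) forces p8 = True.
  (~p7 | ~p8) forces p7 = False.
  (~p2 | p7) forces p2 = False.
  clause (p2 | p7) is falsified — backtrack.
So p1 = True.
  then (~p1 | ~p3) forces p3 = False.
  then (~p1 | p3 | p4) forces p4 = True.
  then (~p1 | p2) forces p2 = True.
  then (~p2 | p7) forces p7 = True.
  then (~p7 | ~p8) forces p8 = False.
  then (~p6 | p8) forces p6 = False.
  then (~p2 | p5 | p6) forces p5 = True.
All clauses satisfied.

p1 = True, p2 = True, p3 = False, p4 = True, p5 = True, p6 = False, p7 = True, p8 = False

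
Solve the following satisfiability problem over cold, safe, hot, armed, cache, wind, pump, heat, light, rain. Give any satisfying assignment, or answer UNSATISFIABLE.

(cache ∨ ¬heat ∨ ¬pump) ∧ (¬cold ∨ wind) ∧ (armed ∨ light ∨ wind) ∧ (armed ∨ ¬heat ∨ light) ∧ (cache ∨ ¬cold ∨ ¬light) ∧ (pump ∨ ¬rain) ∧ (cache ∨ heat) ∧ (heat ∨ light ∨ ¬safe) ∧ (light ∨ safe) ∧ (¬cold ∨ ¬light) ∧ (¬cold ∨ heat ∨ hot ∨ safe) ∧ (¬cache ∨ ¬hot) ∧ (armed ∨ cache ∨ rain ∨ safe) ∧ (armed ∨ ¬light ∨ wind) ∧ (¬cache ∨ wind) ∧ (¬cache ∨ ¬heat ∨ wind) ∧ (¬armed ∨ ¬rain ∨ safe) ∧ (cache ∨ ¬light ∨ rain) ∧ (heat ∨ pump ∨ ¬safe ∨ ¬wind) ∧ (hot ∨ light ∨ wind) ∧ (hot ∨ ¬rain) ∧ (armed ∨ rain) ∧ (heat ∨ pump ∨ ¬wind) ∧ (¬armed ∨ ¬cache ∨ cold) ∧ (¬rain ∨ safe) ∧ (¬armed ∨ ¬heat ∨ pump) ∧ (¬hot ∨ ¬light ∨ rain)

Set cold = True.
  then (¬cold ∨ wind) forces wind = True.
  then (¬cold ∨ ¬light) forces light = False.
  then (light ∨ safe) forces safe = True.
  then (heat ∨ light ∨ ¬safe) forces heat = True.
  then (armed ∨ ¬heat ∨ light) forces armed = True.
  then (¬armed ∨ ¬heat ∨ pump) forces pump = True.
  then (cache ∨ ¬heat ∨ ¬pump) forces cache = True.
  then (¬cache ∨ ¬hot) forces hot = False.
  then (hot ∨ ¬rain) forces rain = False.
All clauses satisfied.

cold: True, safe: True, hot: False, armed: True, cache: True, wind: True, pump: True, heat: True, light: False, rain: False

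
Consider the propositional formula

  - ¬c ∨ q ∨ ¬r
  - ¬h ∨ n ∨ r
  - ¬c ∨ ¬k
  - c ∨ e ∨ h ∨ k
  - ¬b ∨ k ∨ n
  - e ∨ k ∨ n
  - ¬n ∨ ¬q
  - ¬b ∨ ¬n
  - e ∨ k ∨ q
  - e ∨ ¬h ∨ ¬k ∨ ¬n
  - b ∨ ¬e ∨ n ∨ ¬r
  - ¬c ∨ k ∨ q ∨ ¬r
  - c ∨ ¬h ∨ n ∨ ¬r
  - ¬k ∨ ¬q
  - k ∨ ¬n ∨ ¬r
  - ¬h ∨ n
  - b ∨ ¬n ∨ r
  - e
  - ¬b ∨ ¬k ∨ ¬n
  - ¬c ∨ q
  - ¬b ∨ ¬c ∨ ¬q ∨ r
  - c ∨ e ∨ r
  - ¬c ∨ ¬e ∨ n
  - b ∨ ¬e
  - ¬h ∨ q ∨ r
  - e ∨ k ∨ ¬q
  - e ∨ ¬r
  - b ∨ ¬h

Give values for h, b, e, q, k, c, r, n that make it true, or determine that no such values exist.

Unit clause (e) forces e = True.
In (b ∨ ¬e) only b is left, so b = True.
In (¬b ∨ ¬n) only ¬n is left, so n = False.
In (¬h ∨ n) only ¬h is left, so h = False.
In (¬c ∨ ¬e ∨ n) only ¬c is left, so c = False.
In (¬b ∨ k ∨ n) only k is left, so k = True.
In (¬k ∨ ¬q) only ¬q is left, so q = False.
Set r = True.
All clauses satisfied.

h=F, b=T, e=T, q=F, k=T, c=F, r=T, n=F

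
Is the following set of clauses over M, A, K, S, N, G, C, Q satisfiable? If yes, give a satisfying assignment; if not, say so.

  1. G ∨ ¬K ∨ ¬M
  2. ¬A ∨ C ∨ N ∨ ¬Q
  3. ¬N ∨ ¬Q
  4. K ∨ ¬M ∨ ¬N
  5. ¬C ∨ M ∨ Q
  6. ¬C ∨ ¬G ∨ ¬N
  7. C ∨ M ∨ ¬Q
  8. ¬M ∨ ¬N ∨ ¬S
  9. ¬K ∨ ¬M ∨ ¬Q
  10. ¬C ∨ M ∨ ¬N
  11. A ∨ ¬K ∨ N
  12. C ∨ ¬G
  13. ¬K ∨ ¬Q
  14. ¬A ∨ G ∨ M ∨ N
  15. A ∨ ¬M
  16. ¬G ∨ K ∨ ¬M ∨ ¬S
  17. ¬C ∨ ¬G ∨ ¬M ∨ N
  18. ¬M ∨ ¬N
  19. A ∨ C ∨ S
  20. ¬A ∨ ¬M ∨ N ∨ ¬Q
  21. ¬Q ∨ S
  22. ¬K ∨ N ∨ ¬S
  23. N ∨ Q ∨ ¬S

M = False, A = False, K = True, S = True, N = True, G = False, C = False, Q = False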